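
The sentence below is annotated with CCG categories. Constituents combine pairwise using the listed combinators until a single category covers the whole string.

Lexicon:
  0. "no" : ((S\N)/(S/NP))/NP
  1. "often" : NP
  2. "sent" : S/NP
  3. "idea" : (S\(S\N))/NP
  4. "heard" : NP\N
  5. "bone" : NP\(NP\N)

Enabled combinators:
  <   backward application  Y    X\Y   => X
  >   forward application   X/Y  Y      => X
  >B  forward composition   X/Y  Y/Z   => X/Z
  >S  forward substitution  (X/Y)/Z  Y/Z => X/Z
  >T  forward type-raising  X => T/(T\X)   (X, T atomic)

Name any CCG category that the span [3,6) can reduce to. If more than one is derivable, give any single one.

S\(S\N)

[0,6] S   <
  [0,3] S\N   >
    [0,2] (S\N)/(S/NP)   >
      [0,1] "no" : ((S\N)/(S/NP))/NP
      [1,2] "often" : NP
    [2,3] "sent" : S/NP
  [3,6] S\(S\N)   >
    [3,4] "idea" : (S\(S\N))/NP
    [4,6] NP   <
      [4,5] "heard" : NP\N
      [5,6] "bone" : NP\(NP\N)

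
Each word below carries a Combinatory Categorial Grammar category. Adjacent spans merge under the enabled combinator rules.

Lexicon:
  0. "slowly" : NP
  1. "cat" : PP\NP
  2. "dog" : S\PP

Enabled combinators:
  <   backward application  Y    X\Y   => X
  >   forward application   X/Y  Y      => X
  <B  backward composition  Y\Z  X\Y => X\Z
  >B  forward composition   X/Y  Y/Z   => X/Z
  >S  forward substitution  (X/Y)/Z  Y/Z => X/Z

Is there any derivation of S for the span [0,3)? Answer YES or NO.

[0,3] S   <
  [0,2] PP   <
    [0,1] "slowly" : NP
    [1,2] "cat" : PP\NP
  [2,3] "dog" : S\PP

YES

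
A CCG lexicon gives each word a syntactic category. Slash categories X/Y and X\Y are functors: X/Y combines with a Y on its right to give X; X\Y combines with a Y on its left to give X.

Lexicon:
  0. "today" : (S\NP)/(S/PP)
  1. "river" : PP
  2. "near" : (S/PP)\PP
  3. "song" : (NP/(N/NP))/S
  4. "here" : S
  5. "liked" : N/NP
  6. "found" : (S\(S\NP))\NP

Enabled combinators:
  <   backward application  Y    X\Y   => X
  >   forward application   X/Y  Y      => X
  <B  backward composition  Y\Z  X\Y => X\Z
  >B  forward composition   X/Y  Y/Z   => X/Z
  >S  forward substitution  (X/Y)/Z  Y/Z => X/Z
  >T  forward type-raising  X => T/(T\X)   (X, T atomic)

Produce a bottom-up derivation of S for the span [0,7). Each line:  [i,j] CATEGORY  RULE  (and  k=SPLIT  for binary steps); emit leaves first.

[0,7] S   <
  [0,3] S\NP   >
    [0,1] "today" : (S\NP)/(S/PP)
    [1,3] S/PP   <
      [1,2] "river" : PP
      [2,3] "near" : (S/PP)\PP
  [3,7] S\(S\NP)   <
    [3,6] NP   >
      [3,5] NP/(N/NP)   >
        [3,4] "song" : (NP/(N/NP))/S
        [4,5] "here" : S
      [5,6] "liked" : N/NP
    [6,7] "found" : (S\(S\NP))\NP

[0,1] (S\NP)/(S/PP)  lex  "today"
[1,2] PP  lex  "river"
[2,3] (S/PP)\PP  lex  "near"
[1,3] S/PP  <  k=2
[0,3] S\NP  >  k=1
[3,4] (NP/(N/NP))/S  lex  "song"
[4,5] S  lex  "here"
[3,5] NP/(N/NP)  >  k=4
[5,6] N/NP  lex  "liked"
[3,6] NP  >  k=5
[6,7] (S\(S\NP))\NP  lex  "found"
[3,7] S\(S\NP)  <  k=6
[0,7] S  <  k=3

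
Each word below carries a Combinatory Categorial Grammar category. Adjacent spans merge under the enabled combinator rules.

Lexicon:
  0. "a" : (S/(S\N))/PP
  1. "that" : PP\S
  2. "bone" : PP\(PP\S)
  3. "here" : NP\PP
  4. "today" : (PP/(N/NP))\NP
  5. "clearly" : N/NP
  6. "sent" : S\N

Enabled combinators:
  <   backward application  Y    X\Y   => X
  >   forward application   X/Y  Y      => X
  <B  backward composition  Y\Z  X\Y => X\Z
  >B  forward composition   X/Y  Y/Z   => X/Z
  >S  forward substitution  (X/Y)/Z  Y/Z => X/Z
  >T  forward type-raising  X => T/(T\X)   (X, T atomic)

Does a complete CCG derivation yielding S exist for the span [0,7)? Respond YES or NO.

[0,7] S   >
  [0,6] S/(S\N)   >
    [0,1] "a" : (S/(S\N))/PP
    [1,6] PP   >
      [1,5] PP/(N/NP)   <
        [1,4] NP   <
          [1,3] PP   <
            [1,2] "that" : PP\S
            [2,3] "bone" : PP\(PP\S)
          [3,4] "here" : NP\PP
        [4,5] "today" : (PP/(N/NP))\NP
      [5,6] "clearly" : N/NP
  [6,7] "sent" : S\N

YES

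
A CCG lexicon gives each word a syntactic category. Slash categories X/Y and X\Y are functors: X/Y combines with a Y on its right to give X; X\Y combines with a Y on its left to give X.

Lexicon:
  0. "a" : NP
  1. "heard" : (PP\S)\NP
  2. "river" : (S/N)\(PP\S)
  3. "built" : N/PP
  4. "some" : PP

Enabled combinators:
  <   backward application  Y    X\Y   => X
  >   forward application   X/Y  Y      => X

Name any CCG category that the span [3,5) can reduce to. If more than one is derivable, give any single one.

N

[0,5] S   >
  [0,3] S/N   <
    [0,2] PP\S   <
      [0,1] "a" : NP
      [1,2] "heard" : (PP\S)\NP
    [2,3] "river" : (S/N)\(PP\S)
  [3,5] N   >
    [3,4] "built" : N/PP
    [4,5] "some" : PP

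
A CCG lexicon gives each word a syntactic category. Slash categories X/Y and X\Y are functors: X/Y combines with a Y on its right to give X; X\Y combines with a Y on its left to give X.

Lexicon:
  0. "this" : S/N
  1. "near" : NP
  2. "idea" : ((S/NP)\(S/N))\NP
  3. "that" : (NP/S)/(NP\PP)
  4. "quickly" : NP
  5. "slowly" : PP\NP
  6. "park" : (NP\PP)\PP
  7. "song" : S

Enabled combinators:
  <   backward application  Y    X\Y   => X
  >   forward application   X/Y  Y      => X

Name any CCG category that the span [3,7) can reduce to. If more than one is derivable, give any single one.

NP/S

[0,8] S   >
  [0,3] S/NP   <
    [0,1] "this" : S/N
    [1,3] (S/NP)\(S/N)   <
      [1,2] "near" : NP
      [2,3] "idea" : ((S/NP)\(S/N))\NP
  [3,8] NP   >
    [3,7] NP/S   >
      [3,4] "that" : (NP/S)/(NP\PP)
      [4,7] NP\PP   <
        [4,6] PP   <
          [4,5] "quickly" : NP
          [5,6] "slowly" : PP\NP
        [6,7] "park" : (NP\PP)\PP
    [7,8] "song" : S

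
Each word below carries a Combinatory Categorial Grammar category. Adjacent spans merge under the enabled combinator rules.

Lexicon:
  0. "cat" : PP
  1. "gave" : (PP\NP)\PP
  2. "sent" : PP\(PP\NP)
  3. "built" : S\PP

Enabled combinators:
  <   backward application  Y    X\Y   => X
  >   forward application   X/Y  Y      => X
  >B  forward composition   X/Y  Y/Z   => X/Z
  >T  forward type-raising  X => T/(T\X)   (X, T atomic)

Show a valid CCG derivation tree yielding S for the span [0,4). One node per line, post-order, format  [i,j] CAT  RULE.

[0,1] PP  lex  "cat"
[1,2] (PP\NP)\PP  lex  "gave"
[0,2] PP\NP  <  k=1
[2,3] PP\(PP\NP)  lex  "sent"
[0,3] PP  <  k=2
[3,4] S\PP  lex  "built"
[0,4] S  <  k=3

[0,4] S   <
  [0,3] PP   <
    [0,2] PP\NP   <
      [0,1] "cat" : PP
      [1,2] "gave" : (PP\NP)\PP
    [2,3] "sent" : PP\(PP\NP)
  [3,4] "built" : S\PP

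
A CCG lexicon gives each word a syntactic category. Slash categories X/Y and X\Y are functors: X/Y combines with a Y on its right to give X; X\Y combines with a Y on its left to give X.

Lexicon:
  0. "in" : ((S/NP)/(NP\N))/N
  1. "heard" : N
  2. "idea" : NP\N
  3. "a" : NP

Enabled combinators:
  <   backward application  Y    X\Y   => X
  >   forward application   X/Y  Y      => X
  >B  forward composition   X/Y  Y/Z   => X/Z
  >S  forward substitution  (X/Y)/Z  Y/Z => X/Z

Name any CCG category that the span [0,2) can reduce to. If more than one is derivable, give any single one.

[0,4] S   >
  [0,3] S/NP   >
    [0,2] (S/NP)/(NP\N)   >
      [0,1] "in" : ((S/NP)/(NP\N))/N
      [1,2] "heard" : N
    [2,3] "idea" : NP\N
  [3,4] "a" : NP

(S/NP)/(NP\N)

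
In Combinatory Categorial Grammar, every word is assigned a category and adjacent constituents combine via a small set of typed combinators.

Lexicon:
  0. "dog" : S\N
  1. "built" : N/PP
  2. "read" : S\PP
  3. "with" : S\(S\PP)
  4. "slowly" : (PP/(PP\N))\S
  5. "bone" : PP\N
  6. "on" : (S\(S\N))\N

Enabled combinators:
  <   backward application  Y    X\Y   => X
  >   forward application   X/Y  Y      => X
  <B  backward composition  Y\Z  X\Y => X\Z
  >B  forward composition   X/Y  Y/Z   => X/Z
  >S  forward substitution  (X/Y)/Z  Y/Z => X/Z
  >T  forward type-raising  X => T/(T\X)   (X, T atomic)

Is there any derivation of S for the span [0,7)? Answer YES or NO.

[0,7] S   <
  [0,1] "dog" : S\N
  [1,7] S\(S\N)   <
    [1,6] N   >
      [1,2] "built" : N/PP
      [2,6] PP   >
        [2,5] PP/(PP\N)   <
          [2,4] S   <
            [2,3] "read" : S\PP
            [3,4] "with" : S\(S\PP)
          [4,5] "slowly" : (PP/(PP\N))\S
        [5,6] "bone" : PP\N
    [6,7] "on" : (S\(S\N))\N

YES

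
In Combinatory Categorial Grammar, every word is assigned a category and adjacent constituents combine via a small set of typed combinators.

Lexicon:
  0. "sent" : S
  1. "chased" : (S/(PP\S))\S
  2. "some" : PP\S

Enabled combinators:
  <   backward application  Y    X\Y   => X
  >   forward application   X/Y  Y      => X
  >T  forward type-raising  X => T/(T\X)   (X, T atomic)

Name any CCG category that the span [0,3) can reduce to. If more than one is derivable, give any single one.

[0,3] S   >
  [0,2] S/(PP\S)   <
    [0,1] "sent" : S
    [1,2] "chased" : (S/(PP\S))\S
  [2,3] "some" : PP\S

S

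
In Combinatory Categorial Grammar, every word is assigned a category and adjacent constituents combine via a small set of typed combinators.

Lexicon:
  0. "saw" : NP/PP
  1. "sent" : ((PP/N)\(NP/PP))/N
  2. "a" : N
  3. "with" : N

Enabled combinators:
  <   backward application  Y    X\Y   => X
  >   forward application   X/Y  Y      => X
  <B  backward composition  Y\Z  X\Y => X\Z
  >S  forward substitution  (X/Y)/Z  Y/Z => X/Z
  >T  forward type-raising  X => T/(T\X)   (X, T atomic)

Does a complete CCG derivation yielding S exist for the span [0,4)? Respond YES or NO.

NO

NP/PP ((PP/N)\(NP/PP))/N N N
CKY chart[0,4] = {N/(N\PP), NP/(NP\PP), PP, PP/(PP\PP), S/(S\PP)}; S ∉ chart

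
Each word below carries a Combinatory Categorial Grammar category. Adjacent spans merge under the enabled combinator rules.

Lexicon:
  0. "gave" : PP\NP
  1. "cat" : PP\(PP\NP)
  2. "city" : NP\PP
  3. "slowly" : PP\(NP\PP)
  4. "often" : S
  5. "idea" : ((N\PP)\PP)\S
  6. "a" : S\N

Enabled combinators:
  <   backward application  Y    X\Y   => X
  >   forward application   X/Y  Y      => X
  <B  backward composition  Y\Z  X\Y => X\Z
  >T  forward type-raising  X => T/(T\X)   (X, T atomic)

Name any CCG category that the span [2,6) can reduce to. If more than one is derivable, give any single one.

[0,7] S   <
  [0,6] N   <
    [0,2] PP   <
      [0,1] "gave" : PP\NP
      [1,2] "cat" : PP\(PP\NP)
    [2,6] N\PP   <
      [2,4] PP   <
        [2,3] "city" : NP\PP
        [3,4] "slowly" : PP\(NP\PP)
      [4,6] (N\PP)\PP   <
        [4,5] "often" : S
        [5,6] "idea" : ((N\PP)\PP)\S
  [6,7] "a" : S\N

N\PP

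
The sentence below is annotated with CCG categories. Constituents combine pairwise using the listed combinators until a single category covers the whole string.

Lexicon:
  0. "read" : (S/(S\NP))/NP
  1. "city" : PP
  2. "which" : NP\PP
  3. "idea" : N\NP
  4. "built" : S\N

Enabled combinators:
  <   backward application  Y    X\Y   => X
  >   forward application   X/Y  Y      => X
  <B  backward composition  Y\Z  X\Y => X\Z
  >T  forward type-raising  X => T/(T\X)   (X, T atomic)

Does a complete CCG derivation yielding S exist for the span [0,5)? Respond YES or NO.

[0,5] S   >
  [0,3] S/(S\NP)   >
    [0,1] "read" : (S/(S\NP))/NP
    [1,3] NP   >
      [1,2] NP/(NP\PP)   >T
        [1,2] "city" : PP
      [2,3] "which" : NP\PP
  [3,5] S\NP   <B
    [3,4] "idea" : N\NP
    [4,5] "built" : S\N

YES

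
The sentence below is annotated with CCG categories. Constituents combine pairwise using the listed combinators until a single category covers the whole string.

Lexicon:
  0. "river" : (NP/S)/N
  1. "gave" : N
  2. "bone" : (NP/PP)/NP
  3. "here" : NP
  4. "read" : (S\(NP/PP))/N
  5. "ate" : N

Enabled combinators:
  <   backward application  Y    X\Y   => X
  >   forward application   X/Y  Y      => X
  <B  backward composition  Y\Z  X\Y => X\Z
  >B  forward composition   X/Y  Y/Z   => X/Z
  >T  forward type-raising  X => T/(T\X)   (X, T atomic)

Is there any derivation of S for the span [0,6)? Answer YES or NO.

NO

(NP/S)/N N (NP/PP)/NP NP (S\(NP/PP))/N N
CKY chart[0,6] = {N/(N\NP), NP, NP/(NP\NP), NP/(S\S), PP/(PP\NP), S/(S\NP)}; S ∉ chart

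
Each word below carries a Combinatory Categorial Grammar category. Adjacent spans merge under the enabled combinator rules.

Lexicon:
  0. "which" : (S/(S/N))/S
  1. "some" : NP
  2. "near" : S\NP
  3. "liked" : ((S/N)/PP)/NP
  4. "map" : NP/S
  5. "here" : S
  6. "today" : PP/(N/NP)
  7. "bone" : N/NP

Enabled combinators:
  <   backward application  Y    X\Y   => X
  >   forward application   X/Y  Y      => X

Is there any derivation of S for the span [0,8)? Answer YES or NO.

YES

[0,8] S   >
  [0,3] S/(S/N)   >
    [0,1] "which" : (S/(S/N))/S
    [1,3] S   <
      [1,2] "some" : NP
      [2,3] "near" : S\NP
  [3,8] S/N   >
    [3,6] (S/N)/PP   >
      [3,4] "liked" : ((S/N)/PP)/NP
      [4,6] NP   >
        [4,5] "map" : NP/S
        [5,6] "here" : S
    [6,8] PP   >
      [6,7] "today" : PP/(N/NP)
      [7,8] "bone" : N/NP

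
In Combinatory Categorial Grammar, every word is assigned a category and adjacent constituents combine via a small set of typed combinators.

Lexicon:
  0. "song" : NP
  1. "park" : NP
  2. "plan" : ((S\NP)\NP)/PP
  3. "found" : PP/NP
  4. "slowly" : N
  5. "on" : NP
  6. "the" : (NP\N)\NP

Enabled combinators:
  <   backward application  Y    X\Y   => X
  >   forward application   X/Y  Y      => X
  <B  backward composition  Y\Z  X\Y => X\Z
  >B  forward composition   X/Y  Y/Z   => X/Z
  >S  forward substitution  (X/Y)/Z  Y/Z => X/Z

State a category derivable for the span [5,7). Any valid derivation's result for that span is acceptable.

[0,7] S   <
  [0,1] "song" : NP
  [1,7] S\NP   <
    [1,2] "park" : NP
    [2,7] (S\NP)\NP   >
      [2,3] "plan" : ((S\NP)\NP)/PP
      [3,7] PP   >
        [3,4] "found" : PP/NP
        [4,7] NP   <
          [4,5] "slowly" : N
          [5,7] NP\N   <
            [5,6] "on" : NP
            [6,7] "the" : (NP\N)\NP

NP\N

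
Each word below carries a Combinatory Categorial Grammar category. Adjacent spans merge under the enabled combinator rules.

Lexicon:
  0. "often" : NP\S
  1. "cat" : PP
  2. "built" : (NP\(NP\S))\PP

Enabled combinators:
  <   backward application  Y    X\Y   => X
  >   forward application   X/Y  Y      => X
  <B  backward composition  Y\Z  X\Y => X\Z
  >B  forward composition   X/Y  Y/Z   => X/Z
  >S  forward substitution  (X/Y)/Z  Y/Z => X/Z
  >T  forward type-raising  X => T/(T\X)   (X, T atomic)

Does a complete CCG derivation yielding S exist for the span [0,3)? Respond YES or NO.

NP\S PP (NP\(NP\S))\PP
CKY chart[0,3] = {N/(N\NP), NP, NP/(NP\NP), PP/(PP\NP), S/(S\NP)}; S ∉ chart

NO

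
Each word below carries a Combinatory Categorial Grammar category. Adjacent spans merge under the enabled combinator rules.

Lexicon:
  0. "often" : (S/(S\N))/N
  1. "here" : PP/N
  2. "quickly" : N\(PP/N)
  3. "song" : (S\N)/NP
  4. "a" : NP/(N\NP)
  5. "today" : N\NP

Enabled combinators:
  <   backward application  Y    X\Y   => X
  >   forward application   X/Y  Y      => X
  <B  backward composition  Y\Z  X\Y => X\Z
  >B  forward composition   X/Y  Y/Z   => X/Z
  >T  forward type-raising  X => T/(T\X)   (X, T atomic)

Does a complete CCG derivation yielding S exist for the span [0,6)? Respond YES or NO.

[0,6] S   >
  [0,3] S/(S\N)   >
    [0,1] "often" : (S/(S\N))/N
    [1,3] N   <
      [1,2] "here" : PP/N
      [2,3] "quickly" : N\(PP/N)
  [3,6] S\N   >
    [3,4] "song" : (S\N)/NP
    [4,6] NP   >
      [4,5] "a" : NP/(N\NP)
      [5,6] "today" : N\NP

YES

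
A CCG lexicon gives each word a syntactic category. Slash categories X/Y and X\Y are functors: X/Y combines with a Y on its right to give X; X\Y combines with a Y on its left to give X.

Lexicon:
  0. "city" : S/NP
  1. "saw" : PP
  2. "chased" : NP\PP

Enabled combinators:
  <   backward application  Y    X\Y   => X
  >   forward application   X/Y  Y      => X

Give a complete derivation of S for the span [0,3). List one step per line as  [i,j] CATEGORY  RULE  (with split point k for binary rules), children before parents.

[0,3] S   >
  [0,1] "city" : S/NP
  [1,3] NP   <
    [1,2] "saw" : PP
    [2,3] "chased" : NP\PP

[0,1] S/NP  lex  "city"
[1,2] PP  lex  "saw"
[2,3] NP\PP  lex  "chased"
[1,3] NP  <  k=2
[0,3] S  >  k=1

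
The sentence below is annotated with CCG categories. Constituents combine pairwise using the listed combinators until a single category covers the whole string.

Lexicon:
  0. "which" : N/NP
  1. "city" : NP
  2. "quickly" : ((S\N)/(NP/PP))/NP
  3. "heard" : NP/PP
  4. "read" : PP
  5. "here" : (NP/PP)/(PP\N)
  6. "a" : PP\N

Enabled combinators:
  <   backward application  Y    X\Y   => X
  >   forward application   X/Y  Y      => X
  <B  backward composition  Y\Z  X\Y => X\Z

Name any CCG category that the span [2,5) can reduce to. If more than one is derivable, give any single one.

(S\N)/(NP/PP)

[0,7] S   <
  [0,2] N   >
    [0,1] "which" : N/NP
    [1,2] "city" : NP
  [2,7] S\N   >
    [2,5] (S\N)/(NP/PP)   >
      [2,3] "quickly" : ((S\N)/(NP/PP))/NP
      [3,5] NP   >
        [3,4] "heard" : NP/PP
        [4,5] "read" : PP
    [5,7] NP/PP   >
      [5,6] "here" : (NP/PP)/(PP\N)
      [6,7] "a" : PP\N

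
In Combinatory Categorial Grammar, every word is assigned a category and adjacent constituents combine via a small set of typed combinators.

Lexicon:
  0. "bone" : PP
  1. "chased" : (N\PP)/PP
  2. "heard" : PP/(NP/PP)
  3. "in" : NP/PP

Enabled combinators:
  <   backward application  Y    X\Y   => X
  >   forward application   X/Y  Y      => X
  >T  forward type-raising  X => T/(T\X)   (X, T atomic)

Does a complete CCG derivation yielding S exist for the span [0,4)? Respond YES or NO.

NO

PP (N\PP)/PP PP/(NP/PP) NP/PP
CKY chart[0,4] = {N, N/(N\N), NP/(NP\N), PP/(PP\N), S/(S\N)}; S ∉ chart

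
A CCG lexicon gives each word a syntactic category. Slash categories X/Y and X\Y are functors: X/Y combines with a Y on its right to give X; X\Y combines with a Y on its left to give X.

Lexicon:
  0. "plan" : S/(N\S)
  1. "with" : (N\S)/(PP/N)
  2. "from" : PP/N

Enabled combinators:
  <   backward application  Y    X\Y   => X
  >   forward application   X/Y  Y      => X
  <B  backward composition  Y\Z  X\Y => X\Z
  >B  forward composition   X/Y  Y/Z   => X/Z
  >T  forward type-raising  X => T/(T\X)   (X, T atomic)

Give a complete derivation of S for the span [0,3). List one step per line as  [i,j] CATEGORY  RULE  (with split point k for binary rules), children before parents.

[0,1] S/(N\S)  lex  "plan"
[1,2] (N\S)/(PP/N)  lex  "with"
[2,3] PP/N  lex  "from"
[1,3] N\S  >  k=2
[0,3] S  >  k=1

[0,3] S   >
  [0,1] "plan" : S/(N\S)
  [1,3] N\S   >
    [1,2] "with" : (N\S)/(PP/N)
    [2,3] "from" : PP/N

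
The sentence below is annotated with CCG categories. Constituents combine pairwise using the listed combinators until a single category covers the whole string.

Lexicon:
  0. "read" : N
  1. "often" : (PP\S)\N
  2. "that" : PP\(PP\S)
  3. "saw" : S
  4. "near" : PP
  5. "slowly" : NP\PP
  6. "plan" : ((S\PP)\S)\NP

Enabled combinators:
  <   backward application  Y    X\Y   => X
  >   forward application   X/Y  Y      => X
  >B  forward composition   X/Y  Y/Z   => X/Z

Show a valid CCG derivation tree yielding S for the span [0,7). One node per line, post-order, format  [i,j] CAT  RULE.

[0,1] N  lex  "read"
[1,2] (PP\S)\N  lex  "often"
[0,2] PP\S  <  k=1
[2,3] PP\(PP\S)  lex  "that"
[0,3] PP  <  k=2
[3,4] S  lex  "saw"
[4,5] PP  lex  "near"
[5,6] NP\PP  lex  "slowly"
[4,6] NP  <  k=5
[6,7] ((S\PP)\S)\NP  lex  "plan"
[4,7] (S\PP)\S  <  k=6
[3,7] S\PP  <  k=4
[0,7] S  <  k=3

[0,7] S   <
  [0,3] PP   <
    [0,2] PP\S   <
      [0,1] "read" : N
      [1,2] "often" : (PP\S)\N
    [2,3] "that" : PP\(PP\S)
  [3,7] S\PP   <
    [3,4] "saw" : S
    [4,7] (S\PP)\S   <
      [4,6] NP   <
        [4,5] "near" : PP
        [5,6] "slowly" : NP\PP
      [6,7] "plan" : ((S\PP)\S)\NP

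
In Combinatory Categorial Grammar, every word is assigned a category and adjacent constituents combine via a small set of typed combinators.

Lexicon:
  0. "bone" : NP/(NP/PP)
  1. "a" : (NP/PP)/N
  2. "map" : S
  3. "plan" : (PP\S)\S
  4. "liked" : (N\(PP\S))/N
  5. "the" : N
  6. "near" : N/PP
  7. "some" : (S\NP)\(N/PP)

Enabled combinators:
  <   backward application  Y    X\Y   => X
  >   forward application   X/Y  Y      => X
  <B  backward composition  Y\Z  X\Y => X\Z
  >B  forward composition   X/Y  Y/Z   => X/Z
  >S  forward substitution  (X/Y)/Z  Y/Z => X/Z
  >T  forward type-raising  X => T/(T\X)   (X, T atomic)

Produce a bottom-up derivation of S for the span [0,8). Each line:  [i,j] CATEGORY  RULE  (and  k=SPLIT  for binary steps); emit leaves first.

[0,8] S   <
  [0,6] NP   >
    [0,2] NP/N   >B
      [0,1] "bone" : NP/(NP/PP)
      [1,2] "a" : (NP/PP)/N
    [2,6] N   <
      [2,4] PP\S   <
        [2,3] "map" : S
        [3,4] "plan" : (PP\S)\S
      [4,6] N\(PP\S)   >
        [4,5] "liked" : (N\(PP\S))/N
        [5,6] "the" : N
  [6,8] S\NP   <
    [6,7] "near" : N/PP
    [7,8] "some" : (S\NP)\(N/PP)

[0,1] NP/(NP/PP)  lex  "bone"
[1,2] (NP/PP)/N  lex  "a"
[0,2] NP/N  >B  k=1
[2,3] S  lex  "map"
[3,4] (PP\S)\S  lex  "plan"
[2,4] PP\S  <  k=3
[4,5] (N\(PP\S))/N  lex  "liked"
[5,6] N  lex  "the"
[4,6] N\(PP\S)  >  k=5
[2,6] N  <  k=4
[0,6] NP  >  k=2
[6,7] N/PP  lex  "near"
[7,8] (S\NP)\(N/PP)  lex  "some"
[6,8] S\NP  <  k=7
[0,8] S  <  k=6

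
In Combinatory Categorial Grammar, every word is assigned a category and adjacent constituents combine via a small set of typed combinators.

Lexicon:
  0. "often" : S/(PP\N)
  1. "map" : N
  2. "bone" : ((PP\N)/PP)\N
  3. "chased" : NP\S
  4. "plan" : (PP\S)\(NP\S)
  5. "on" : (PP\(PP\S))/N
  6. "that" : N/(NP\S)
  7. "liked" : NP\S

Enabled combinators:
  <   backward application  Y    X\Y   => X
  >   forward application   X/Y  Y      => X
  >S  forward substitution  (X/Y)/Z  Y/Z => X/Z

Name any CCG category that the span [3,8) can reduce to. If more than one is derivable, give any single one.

[0,8] S   >
  [0,1] "often" : S/(PP\N)
  [1,8] PP\N   >
    [1,3] (PP\N)/PP   <
      [1,2] "map" : N
      [2,3] "bone" : ((PP\N)/PP)\N
    [3,8] PP   <
      [3,5] PP\S   <
        [3,4] "chased" : NP\S
        [4,5] "plan" : (PP\S)\(NP\S)
      [5,8] PP\(PP\S)   >
        [5,6] "on" : (PP\(PP\S))/N
        [6,8] N   >
          [6,7] "that" : N/(NP\S)
          [7,8] "liked" : NP\S

PP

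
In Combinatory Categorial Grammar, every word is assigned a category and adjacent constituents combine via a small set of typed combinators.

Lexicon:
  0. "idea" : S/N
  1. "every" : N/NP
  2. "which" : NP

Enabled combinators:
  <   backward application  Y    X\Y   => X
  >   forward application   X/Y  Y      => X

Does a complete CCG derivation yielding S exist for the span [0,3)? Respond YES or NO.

YES

[0,3] S   >
  [0,1] "idea" : S/N
  [1,3] N   >
    [1,2] "every" : N/NP
    [2,3] "which" : NP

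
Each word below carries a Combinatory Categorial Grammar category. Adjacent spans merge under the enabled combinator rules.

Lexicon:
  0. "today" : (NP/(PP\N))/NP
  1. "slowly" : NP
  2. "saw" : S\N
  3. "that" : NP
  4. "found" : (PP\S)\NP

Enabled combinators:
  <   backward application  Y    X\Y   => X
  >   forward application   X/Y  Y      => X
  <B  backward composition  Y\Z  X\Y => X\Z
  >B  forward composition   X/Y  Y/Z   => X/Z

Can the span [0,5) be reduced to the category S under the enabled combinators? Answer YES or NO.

(NP/(PP\N))/NP NP S\N NP (PP\S)\NP
CKY chart[0,5] = {NP}; S ∉ chart

NO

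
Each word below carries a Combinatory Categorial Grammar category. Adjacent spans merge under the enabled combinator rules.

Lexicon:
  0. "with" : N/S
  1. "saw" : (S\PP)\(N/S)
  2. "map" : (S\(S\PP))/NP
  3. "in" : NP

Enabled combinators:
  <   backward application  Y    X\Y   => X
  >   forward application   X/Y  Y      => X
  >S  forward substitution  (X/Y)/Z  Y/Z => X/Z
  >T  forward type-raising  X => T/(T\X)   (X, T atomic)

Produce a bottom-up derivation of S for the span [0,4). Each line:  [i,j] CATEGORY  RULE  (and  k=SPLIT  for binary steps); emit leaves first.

[0,1] N/S  lex  "with"
[1,2] (S\PP)\(N/S)  lex  "saw"
[0,2] S\PP  <  k=1
[2,3] (S\(S\PP))/NP  lex  "map"
[3,4] NP  lex  "in"
[2,4] S\(S\PP)  >  k=3
[0,4] S  <  k=2

[0,4] S   <
  [0,2] S\PP   <
    [0,1] "with" : N/S
    [1,2] "saw" : (S\PP)\(N/S)
  [2,4] S\(S\PP)   >
    [2,3] "map" : (S\(S\PP))/NP
    [3,4] "in" : NP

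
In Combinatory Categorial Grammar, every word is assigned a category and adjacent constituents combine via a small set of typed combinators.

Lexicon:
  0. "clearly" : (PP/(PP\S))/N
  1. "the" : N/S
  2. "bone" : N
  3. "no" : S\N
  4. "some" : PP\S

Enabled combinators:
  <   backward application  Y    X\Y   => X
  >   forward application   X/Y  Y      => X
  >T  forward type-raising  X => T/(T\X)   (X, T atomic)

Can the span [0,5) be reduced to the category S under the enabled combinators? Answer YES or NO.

(PP/(PP\S))/N N/S N S\N PP\S
CKY chart[0,5] = {N/(N\PP), NP/(NP\PP), PP, PP/(PP\PP), S/(S\PP)}; S ∉ chart

NO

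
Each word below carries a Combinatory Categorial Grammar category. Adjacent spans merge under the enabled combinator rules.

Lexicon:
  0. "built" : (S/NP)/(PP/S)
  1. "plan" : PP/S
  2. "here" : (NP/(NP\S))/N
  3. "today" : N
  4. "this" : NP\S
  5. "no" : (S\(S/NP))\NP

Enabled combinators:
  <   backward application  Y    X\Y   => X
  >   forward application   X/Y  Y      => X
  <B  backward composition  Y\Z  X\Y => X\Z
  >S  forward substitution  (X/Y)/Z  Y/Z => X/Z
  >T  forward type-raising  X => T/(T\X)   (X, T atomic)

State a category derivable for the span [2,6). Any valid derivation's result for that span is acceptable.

[0,6] S   <
  [0,2] S/NP   >
    [0,1] "built" : (S/NP)/(PP/S)
    [1,2] "plan" : PP/S
  [2,6] S\(S/NP)   <
    [2,5] NP   >
      [2,4] NP/(NP\S)   >
        [2,3] "here" : (NP/(NP\S))/N
        [3,4] "today" : N
      [4,5] "this" : NP\S
    [5,6] "no" : (S\(S/NP))\NP

S\(S/NP)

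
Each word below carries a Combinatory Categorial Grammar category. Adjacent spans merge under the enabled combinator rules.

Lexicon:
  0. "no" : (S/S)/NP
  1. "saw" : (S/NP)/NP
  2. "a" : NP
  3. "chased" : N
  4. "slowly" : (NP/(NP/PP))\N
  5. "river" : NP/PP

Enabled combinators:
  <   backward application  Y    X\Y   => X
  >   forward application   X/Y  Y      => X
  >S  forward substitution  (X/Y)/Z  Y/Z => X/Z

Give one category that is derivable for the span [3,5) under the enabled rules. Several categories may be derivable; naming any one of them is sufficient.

[0,6] S   >
  [0,3] S/NP   >S
    [0,1] "no" : (S/S)/NP
    [1,3] S/NP   >
      [1,2] "saw" : (S/NP)/NP
      [2,3] "a" : NP
  [3,6] NP   >
    [3,5] NP/(NP/PP)   <
      [3,4] "chased" : N
      [4,5] "slowly" : (NP/(NP/PP))\N
    [5,6] "river" : NP/PP

NP/(NP/PP)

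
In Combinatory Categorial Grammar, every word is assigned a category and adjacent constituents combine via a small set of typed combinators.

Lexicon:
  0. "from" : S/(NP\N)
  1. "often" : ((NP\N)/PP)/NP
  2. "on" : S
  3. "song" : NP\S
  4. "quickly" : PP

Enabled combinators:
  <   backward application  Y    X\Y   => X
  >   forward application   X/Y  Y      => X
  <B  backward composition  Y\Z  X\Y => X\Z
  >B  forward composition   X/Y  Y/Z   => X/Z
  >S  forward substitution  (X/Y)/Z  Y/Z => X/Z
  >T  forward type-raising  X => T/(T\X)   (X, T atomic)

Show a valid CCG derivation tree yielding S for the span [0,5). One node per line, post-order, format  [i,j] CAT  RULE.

[0,5] S   >
  [0,4] S/PP   >B
    [0,1] "from" : S/(NP\N)
    [1,4] (NP\N)/PP   >
      [1,2] "often" : ((NP\N)/PP)/NP
      [2,4] NP   <
        [2,3] "on" : S
        [3,4] "song" : NP\S
  [4,5] "quickly" : PP

[0,1] S/(NP\N)  lex  "from"
[1,2] ((NP\N)/PP)/NP  lex  "often"
[2,3] S  lex  "on"
[3,4] NP\S  lex  "song"
[2,4] NP  <  k=3
[1,4] (NP\N)/PP  >  k=2
[0,4] S/PP  >B  k=1
[4,5] PP  lex  "quickly"
[0,5] S  >  k=4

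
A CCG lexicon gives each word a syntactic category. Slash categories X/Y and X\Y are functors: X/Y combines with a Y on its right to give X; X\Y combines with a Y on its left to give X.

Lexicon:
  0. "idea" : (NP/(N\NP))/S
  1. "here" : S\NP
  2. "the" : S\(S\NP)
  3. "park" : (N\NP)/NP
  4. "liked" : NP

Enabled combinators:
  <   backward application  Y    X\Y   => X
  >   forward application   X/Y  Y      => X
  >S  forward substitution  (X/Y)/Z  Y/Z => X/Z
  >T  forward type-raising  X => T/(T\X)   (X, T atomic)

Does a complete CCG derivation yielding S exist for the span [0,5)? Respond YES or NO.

(NP/(N\NP))/S S\NP S\(S\NP) (N\NP)/NP NP
CKY chart[0,5] = {N/(N\NP), NP, NP/(NP\NP), PP/(PP\NP), S/(S\NP)}; S ∉ chart

NO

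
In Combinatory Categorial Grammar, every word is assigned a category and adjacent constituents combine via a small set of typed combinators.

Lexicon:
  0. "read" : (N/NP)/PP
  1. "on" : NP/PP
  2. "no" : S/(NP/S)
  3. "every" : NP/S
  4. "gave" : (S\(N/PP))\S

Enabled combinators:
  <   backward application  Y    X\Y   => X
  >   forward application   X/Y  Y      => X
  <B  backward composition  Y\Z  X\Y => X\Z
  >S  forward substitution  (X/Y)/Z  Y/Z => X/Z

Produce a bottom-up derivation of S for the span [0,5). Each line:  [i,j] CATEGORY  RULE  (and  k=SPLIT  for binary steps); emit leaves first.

[0,1] (N/NP)/PP  lex  "read"
[1,2] NP/PP  lex  "on"
[0,2] N/PP  >S  k=1
[2,3] S/(NP/S)  lex  "no"
[3,4] NP/S  lex  "every"
[2,4] S  >  k=3
[4,5] (S\(N/PP))\S  lex  "gave"
[2,5] S\(N/PP)  <  k=4
[0,5] S  <  k=2

[0,5] S   <
  [0,2] N/PP   >S
    [0,1] "read" : (N/NP)/PP
    [1,2] "on" : NP/PP
  [2,5] S\(N/PP)   <
    [2,4] S   >
      [2,3] "no" : S/(NP/S)
      [3,4] "every" : NP/S
    [4,5] "gave" : (S\(N/PP))\S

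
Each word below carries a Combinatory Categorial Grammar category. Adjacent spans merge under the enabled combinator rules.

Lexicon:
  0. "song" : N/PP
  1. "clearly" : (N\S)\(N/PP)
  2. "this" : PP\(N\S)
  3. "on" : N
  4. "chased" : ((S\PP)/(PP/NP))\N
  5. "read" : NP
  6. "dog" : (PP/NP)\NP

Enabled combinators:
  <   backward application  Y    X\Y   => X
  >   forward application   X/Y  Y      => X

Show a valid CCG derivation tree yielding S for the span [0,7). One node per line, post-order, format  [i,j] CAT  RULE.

[0,1] N/PP  lex  "song"
[1,2] (N\S)\(N/PP)  lex  "clearly"
[0,2] N\S  <  k=1
[2,3] PP\(N\S)  lex  "this"
[0,3] PP  <  k=2
[3,4] N  lex  "on"
[4,5] ((S\PP)/(PP/NP))\N  lex  "chased"
[3,5] (S\PP)/(PP/NP)  <  k=4
[5,6] NP  lex  "read"
[6,7] (PP/NP)\NP  lex  "dog"
[5,7] PP/NP  <  k=6
[3,7] S\PP  >  k=5
[0,7] S  <  k=3

[0,7] S   <
  [0,3] PP   <
    [0,2] N\S   <
      [0,1] "song" : N/PP
      [1,2] "clearly" : (N\S)\(N/PP)
    [2,3] "this" : PP\(N\S)
  [3,7] S\PP   >
    [3,5] (S\PP)/(PP/NP)   <
      [3,4] "on" : N
      [4,5] "chased" : ((S\PP)/(PP/NP))\N
    [5,7] PP/NP   <
      [5,6] "read" : NP
      [6,7] "dog" : (PP/NP)\NP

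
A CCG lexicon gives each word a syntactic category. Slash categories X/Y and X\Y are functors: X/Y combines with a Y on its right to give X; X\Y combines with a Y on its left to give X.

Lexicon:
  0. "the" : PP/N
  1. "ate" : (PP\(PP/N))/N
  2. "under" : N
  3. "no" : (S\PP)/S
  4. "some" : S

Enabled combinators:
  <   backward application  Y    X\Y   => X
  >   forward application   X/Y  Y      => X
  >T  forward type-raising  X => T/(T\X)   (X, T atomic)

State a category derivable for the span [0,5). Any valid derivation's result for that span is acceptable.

S

[0,5] S   <
  [0,3] PP   <
    [0,1] "the" : PP/N
    [1,3] PP\(PP/N)   >
      [1,2] "ate" : (PP\(PP/N))/N
      [2,3] "under" : N
  [3,5] S\PP   >
    [3,4] "no" : (S\PP)/S
    [4,5] "some" : S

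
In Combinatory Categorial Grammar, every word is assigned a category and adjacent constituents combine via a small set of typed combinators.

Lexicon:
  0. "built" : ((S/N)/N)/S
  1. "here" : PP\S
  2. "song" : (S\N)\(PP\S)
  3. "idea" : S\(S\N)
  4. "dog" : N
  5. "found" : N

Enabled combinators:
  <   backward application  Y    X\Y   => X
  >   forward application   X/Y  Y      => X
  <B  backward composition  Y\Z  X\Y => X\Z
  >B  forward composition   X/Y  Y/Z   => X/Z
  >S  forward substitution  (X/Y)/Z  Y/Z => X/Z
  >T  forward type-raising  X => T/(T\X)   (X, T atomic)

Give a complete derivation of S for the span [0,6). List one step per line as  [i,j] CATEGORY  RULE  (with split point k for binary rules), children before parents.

[0,1] ((S/N)/N)/S  lex  "built"
[1,2] PP\S  lex  "here"
[2,3] (S\N)\(PP\S)  lex  "song"
[1,3] S\N  <  k=2
[3,4] S\(S\N)  lex  "idea"
[1,4] S  <  k=3
[0,4] (S/N)/N  >  k=1
[4,5] N  lex  "dog"
[0,5] S/N  >  k=4
[5,6] N  lex  "found"
[0,6] S  >  k=5

[0,6] S   >
  [0,5] S/N   >
    [0,4] (S/N)/N   >
      [0,1] "built" : ((S/N)/N)/S
      [1,4] S   <
        [1,3] S\N   <
          [1,2] "here" : PP\S
          [2,3] "song" : (S\N)\(PP\S)
        [3,4] "idea" : S\(S\N)
    [4,5] "dog" : N
  [5,6] "found" : N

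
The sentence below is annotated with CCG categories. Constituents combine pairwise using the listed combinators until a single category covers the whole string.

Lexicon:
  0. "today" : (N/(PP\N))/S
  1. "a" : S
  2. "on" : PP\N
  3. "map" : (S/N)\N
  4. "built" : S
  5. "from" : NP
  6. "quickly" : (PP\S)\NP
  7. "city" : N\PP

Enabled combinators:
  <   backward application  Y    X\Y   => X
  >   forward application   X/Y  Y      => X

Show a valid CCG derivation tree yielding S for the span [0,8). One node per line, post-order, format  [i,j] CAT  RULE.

[0,8] S   >
  [0,4] S/N   <
    [0,3] N   >
      [0,2] N/(PP\N)   >
        [0,1] "today" : (N/(PP\N))/S
        [1,2] "a" : S
      [2,3] "on" : PP\N
    [3,4] "map" : (S/N)\N
  [4,8] N   <
    [4,7] PP   <
      [4,5] "built" : S
      [5,7] PP\S   <
        [5,6] "from" : NP
        [6,7] "quickly" : (PP\S)\NP
    [7,8] "city" : N\PP

[0,1] (N/(PP\N))/S  lex  "today"
[1,2] S  lex  "a"
[0,2] N/(PP\N)  >  k=1
[2,3] PP\N  lex  "on"
[0,3] N  >  k=2
[3,4] (S/N)\N  lex  "map"
[0,4] S/N  <  k=3
[4,5] S  lex  "built"
[5,6] NP  lex  "from"
[6,7] (PP\S)\NP  lex  "quickly"
[5,7] PP\S  <  k=6
[4,7] PP  <  k=5
[7,8] N\PP  lex  "city"
[4,8] N  <  k=7
[0,8] S  >  k=4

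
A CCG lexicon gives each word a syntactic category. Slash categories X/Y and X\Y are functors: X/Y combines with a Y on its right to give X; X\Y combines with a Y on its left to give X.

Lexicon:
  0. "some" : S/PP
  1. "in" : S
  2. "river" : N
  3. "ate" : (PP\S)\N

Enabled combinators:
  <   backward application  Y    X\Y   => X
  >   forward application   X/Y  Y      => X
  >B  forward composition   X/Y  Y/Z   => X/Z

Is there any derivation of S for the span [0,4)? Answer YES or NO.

[0,4] S   >
  [0,1] "some" : S/PP
  [1,4] PP   <
    [1,2] "in" : S
    [2,4] PP\S   <
      [2,3] "river" : N
      [3,4] "ate" : (PP\S)\N

YES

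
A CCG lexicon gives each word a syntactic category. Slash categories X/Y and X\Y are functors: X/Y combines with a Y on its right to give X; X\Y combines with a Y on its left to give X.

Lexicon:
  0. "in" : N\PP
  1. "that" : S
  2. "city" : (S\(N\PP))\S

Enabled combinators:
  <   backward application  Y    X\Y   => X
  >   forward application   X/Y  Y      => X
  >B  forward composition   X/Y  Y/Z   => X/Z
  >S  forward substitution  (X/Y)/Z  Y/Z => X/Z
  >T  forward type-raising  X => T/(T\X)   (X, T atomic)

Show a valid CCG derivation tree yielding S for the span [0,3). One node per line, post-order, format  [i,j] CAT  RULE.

[0,1] N\PP  lex  "in"
[1,2] S  lex  "that"
[2,3] (S\(N\PP))\S  lex  "city"
[1,3] S\(N\PP)  <  k=2
[0,3] S  <  k=1

[0,3] S   <
  [0,1] "in" : N\PP
  [1,3] S\(N\PP)   <
    [1,2] "that" : S
    [2,3] "city" : (S\(N\PP))\S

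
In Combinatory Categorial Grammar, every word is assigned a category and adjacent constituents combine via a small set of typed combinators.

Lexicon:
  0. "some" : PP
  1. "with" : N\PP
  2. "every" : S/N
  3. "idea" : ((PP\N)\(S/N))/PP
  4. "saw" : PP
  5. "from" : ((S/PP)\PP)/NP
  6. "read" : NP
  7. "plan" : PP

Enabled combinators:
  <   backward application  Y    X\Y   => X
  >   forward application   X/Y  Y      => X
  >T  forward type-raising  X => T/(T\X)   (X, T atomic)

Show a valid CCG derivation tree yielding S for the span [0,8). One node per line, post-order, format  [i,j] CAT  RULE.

[0,8] S   >
  [0,7] S/PP   <
    [0,5] PP   <
      [0,2] N   >
        [0,1] N/(N\PP)   >T
          [0,1] "some" : PP
        [1,2] "with" : N\PP
      [2,5] PP\N   <
        [2,3] "every" : S/N
        [3,5] (PP\N)\(S/N)   >
          [3,4] "idea" : ((PP\N)\(S/N))/PP
          [4,5] "saw" : PP
    [5,7] (S/PP)\PP   >
      [5,6] "from" : ((S/PP)\PP)/NP
      [6,7] "read" : NP
  [7,8] "plan" : PP

[0,1] PP  lex  "some"
[0,1] N/(N\PP)  >T
[1,2] N\PP  lex  "with"
[0,2] N  >  k=1
[2,3] S/N  lex  "every"
[3,4] ((PP\N)\(S/N))/PP  lex  "idea"
[4,5] PP  lex  "saw"
[3,5] (PP\N)\(S/N)  >  k=4
[2,5] PP\N  <  k=3
[0,5] PP  <  k=2
[5,6] ((S/PP)\PP)/NP  lex  "from"
[6,7] NP  lex  "read"
[5,7] (S/PP)\PP  >  k=6
[0,7] S/PP  <  k=5
[7,8] PP  lex  "plan"
[0,8] S  >  k=7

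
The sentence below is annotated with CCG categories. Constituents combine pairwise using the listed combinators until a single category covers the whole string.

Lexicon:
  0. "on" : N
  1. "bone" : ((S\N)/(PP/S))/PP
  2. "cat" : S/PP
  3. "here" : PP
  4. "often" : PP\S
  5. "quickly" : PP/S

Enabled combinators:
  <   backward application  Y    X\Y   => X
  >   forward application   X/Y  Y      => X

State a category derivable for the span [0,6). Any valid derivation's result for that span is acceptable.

S

[0,6] S   <
  [0,1] "on" : N
  [1,6] S\N   >
    [1,5] (S\N)/(PP/S)   >
      [1,2] "bone" : ((S\N)/(PP/S))/PP
      [2,5] PP   <
        [2,4] S   >
          [2,3] "cat" : S/PP
          [3,4] "here" : PP
        [4,5] "often" : PP\S
    [5,6] "quickly" : PP/S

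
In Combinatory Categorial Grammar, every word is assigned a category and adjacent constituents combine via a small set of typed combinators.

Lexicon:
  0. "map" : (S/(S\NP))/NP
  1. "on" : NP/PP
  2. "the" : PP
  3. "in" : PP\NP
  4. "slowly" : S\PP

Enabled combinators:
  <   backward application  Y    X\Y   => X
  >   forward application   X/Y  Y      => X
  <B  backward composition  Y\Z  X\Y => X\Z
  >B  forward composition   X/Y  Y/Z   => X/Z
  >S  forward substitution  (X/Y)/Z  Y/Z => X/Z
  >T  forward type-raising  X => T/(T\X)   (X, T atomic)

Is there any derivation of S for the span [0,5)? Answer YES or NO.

[0,5] S   >
  [0,3] S/(S\NP)   >
    [0,1] "map" : (S/(S\NP))/NP
    [1,3] NP   >
      [1,2] "on" : NP/PP
      [2,3] "the" : PP
  [3,5] S\NP   <B
    [3,4] "in" : PP\NP
    [4,5] "slowly" : S\PP

YES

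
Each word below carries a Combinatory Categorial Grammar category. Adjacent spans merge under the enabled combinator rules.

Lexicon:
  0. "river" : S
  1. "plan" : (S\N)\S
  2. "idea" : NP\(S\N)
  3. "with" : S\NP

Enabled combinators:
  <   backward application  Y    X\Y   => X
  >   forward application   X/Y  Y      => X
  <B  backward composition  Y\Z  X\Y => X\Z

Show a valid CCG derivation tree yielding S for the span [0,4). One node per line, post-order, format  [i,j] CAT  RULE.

[0,4] S   <
  [0,3] NP   <
    [0,1] "river" : S
    [1,3] NP\S   <B
      [1,2] "plan" : (S\N)\S
      [2,3] "idea" : NP\(S\N)
  [3,4] "with" : S\NP

[0,1] S  lex  "river"
[1,2] (S\N)\S  lex  "plan"
[2,3] NP\(S\N)  lex  "idea"
[1,3] NP\S  <B  k=2
[0,3] NP  <  k=1
[3,4] S\NP  lex  "with"
[0,4] S  <  k=3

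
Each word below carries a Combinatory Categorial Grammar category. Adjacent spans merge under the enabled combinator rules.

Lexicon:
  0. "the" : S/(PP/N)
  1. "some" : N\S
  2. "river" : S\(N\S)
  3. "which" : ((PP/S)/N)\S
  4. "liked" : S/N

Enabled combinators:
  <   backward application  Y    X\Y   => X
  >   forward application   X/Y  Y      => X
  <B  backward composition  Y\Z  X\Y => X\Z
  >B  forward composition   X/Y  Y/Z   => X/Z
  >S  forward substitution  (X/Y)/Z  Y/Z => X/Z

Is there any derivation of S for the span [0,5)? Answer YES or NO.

YES

[0,5] S   >
  [0,1] "the" : S/(PP/N)
  [1,5] PP/N   >S
    [1,4] (PP/S)/N   <
      [1,3] S   <
        [1,2] "some" : N\S
        [2,3] "river" : S\(N\S)
      [3,4] "which" : ((PP/S)/N)\S
    [4,5] "liked" : S/N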